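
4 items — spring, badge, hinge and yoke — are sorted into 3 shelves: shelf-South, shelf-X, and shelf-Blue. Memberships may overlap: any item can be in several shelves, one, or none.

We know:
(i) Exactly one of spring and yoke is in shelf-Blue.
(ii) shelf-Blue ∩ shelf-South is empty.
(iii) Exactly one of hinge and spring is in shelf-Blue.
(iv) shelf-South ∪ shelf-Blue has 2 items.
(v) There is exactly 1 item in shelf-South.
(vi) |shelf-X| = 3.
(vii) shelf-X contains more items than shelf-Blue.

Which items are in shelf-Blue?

shelf-Blue = {spring}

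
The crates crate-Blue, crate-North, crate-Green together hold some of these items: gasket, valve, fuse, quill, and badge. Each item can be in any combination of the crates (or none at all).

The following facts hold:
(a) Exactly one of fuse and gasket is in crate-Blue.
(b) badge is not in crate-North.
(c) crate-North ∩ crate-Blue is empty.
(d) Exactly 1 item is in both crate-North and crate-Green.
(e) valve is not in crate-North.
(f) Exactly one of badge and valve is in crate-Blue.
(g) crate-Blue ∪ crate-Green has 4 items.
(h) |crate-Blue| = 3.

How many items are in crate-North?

From (b): badge ∉ crate-North.
From (e): valve ∉ crate-North.
Suppose quill ∉ crate-Blue: no assignment then satisfies all the clues, so quill ∈ crate-Blue.

1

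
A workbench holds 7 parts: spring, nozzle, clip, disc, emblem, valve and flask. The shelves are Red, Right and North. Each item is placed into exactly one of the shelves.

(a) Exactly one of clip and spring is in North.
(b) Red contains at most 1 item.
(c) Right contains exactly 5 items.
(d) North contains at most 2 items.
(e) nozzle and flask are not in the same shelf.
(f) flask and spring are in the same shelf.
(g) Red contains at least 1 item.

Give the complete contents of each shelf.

Red = {nozzle}; Right = {disc, emblem, flask, spring, valve}; North = {clip}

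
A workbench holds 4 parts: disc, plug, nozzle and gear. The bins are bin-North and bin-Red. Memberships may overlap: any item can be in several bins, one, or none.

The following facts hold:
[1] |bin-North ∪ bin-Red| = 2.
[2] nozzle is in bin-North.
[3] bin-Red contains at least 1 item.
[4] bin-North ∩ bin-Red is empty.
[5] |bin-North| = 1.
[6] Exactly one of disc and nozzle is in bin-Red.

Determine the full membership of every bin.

bin-North = {nozzle}; bin-Red = {disc}

From (2): nozzle ∈ bin-North.
(4) (disjoint): nozzle ∉ bin-Red.
(5): bin-North already has 1, so the rest are out.
(6) (exactly one): disc ∈ bin-Red.
Suppose plug ∈ bin-Red: no assignment then satisfies all the clues, so plug ∉ bin-Red.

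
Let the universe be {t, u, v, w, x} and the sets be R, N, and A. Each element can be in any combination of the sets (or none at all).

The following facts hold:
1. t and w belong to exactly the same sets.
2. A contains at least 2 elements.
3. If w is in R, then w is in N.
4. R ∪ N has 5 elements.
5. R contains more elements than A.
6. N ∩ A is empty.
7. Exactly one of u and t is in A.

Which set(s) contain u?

u: A, R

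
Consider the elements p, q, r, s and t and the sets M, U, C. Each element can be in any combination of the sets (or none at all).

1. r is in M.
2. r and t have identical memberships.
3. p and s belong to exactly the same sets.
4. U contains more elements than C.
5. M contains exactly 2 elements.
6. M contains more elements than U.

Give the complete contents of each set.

M = {r, t}; U = {q}; C = {}

From (1): r ∈ M.
(2): t matches r: t ∈ M.
(5): M already has 2, so the rest are out.
Suppose p ∈ U: no assignment then satisfies all the clues, so p ∉ U.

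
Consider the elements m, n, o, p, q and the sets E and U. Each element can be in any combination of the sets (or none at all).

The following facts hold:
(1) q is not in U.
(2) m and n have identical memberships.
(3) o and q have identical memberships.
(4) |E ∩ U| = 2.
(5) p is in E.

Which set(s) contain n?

n: E, U

From (1): q ∉ U.
From (5): p ∈ E.
(3): o matches q: o ∉ U.
Suppose n ∉ E: no assignment then satisfies all the clues, so n ∈ E.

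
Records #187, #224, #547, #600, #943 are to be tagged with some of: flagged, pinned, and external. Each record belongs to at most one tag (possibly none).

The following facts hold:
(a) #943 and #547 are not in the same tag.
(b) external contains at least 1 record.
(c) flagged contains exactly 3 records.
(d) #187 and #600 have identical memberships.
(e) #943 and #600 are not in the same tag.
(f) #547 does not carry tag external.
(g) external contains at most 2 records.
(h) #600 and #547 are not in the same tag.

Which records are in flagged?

From (f): #547 ∉ external.
Suppose #187 ∉ flagged: no assignment then satisfies all the clues, so #187 ∈ flagged.

flagged = {#187, #224, #600}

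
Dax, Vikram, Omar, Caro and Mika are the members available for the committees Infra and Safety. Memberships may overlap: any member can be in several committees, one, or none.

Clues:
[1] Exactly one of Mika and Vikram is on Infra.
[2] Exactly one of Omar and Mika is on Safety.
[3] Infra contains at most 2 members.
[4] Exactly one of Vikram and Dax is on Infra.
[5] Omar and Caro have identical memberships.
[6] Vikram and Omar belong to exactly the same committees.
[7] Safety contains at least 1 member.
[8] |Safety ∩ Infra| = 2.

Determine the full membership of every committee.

Infra = {Dax, Mika}; Safety = {Dax, Mika}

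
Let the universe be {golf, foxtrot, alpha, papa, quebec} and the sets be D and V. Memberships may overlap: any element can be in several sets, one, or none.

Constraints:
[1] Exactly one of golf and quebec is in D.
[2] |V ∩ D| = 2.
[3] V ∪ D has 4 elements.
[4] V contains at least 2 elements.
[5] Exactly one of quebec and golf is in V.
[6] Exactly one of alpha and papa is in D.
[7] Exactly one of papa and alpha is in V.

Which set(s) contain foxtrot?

foxtrot: D, V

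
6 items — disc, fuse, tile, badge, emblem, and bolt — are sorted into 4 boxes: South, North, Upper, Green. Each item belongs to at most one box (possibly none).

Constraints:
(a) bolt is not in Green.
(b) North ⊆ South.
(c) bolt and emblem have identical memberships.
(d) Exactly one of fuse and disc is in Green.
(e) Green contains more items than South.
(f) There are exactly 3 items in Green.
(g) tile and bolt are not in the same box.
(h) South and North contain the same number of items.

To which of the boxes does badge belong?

badge: Green

From (a): bolt ∉ Green.
(c): emblem matches bolt: emblem ∉ Green.
Suppose badge ∈ South: no assignment then satisfies all the clues, so badge ∉ South.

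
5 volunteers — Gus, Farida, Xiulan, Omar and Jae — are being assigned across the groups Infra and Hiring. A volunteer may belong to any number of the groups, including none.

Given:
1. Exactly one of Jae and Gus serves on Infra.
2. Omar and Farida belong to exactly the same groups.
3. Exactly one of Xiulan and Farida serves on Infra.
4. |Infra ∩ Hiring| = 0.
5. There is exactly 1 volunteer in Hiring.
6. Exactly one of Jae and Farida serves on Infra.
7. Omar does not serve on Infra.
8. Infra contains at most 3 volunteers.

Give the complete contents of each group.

Infra = {Jae, Xiulan}; Hiring = {Gus}

From (7): Omar ∉ Infra.
(2): Farida matches Omar: Farida ∉ Infra.
(3) (exactly one): Xiulan ∈ Infra.
(6) (exactly one): Jae ∈ Infra.
(1) (exactly one): Gus ∉ Infra.
Suppose Gus ∉ Hiring: no assignment then satisfies all the clues, so Gus ∈ Hiring.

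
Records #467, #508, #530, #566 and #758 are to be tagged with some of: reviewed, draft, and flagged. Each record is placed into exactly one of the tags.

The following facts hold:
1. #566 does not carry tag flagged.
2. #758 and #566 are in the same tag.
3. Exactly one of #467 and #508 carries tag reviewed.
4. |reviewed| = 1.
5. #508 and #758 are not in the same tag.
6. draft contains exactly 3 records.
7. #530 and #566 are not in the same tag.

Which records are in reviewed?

reviewed = {#508}

From (1): #566 ∉ flagged.
(2): #758 matches #566: #758 ∉ flagged.
Suppose #467 ∈ reviewed: no assignment then satisfies all the clues, so #467 ∉ reviewed.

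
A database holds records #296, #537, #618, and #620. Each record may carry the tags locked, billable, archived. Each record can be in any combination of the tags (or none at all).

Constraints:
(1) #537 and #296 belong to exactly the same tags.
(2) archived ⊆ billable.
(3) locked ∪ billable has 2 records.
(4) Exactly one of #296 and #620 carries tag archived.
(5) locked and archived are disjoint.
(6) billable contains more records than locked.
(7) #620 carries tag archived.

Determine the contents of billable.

billable = {#618, #620}

From (7): #620 ∈ archived.
(2) with #620 ∈ archived: #620 ∈ billable.
(4) (exactly one): #296 ∉ archived.
(5) (disjoint): #620 ∉ locked.
(1): #537 matches #296: #537 ∉ archived.
Suppose #296 ∈ billable: no assignment then satisfies all the clues, so #296 ∉ billable.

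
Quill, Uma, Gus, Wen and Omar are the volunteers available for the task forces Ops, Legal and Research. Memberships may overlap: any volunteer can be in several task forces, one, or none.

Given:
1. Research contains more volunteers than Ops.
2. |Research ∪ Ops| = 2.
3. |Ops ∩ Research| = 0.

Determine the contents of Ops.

Ops = {}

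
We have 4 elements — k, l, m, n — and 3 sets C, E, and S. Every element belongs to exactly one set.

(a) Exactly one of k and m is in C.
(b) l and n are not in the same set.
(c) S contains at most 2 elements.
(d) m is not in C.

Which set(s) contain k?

From (d): m ∉ C.
(a) (exactly one): k ∈ C.

k: C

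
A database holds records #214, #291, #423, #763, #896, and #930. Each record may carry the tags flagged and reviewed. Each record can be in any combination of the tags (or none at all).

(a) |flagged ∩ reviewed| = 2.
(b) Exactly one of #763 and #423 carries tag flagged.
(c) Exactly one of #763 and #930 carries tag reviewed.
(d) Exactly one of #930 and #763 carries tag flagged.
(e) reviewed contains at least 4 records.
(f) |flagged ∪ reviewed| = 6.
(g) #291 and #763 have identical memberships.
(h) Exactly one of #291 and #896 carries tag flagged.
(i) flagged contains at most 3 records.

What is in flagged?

flagged = {#423, #896, #930}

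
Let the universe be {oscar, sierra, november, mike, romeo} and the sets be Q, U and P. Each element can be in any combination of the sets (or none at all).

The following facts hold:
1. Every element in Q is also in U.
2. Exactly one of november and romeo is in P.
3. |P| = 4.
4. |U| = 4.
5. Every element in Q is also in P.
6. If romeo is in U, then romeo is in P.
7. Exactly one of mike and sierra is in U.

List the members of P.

P = {mike, oscar, romeo, sierra}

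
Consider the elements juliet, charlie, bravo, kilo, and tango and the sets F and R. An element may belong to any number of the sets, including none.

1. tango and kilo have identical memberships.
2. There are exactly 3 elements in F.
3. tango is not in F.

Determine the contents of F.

F = {bravo, charlie, juliet}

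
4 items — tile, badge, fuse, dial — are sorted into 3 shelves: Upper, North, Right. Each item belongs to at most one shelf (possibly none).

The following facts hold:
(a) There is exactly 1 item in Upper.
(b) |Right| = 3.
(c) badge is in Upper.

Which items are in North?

North = {}

From (c): badge ∈ Upper.
(a): Upper already has 1, so the rest are out.
(b): only 3 candidates remain for Right, so all are in.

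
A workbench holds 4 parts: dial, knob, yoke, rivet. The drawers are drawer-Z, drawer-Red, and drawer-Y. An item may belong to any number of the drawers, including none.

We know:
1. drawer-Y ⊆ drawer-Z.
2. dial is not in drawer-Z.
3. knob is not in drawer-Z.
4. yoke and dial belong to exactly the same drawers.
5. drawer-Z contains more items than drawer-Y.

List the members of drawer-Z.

From (2): dial ∉ drawer-Z.
From (3): knob ∉ drawer-Z.
(1) contrapositive: dial ∉ drawer-Y.
(1) contrapositive: knob ∉ drawer-Y.
(4): yoke matches dial: yoke ∉ drawer-Z.
(4): yoke matches dial: yoke ∉ drawer-Y.
Suppose rivet ∉ drawer-Z: no assignment then satisfies all the clues, so rivet ∈ drawer-Z.

drawer-Z = {rivet}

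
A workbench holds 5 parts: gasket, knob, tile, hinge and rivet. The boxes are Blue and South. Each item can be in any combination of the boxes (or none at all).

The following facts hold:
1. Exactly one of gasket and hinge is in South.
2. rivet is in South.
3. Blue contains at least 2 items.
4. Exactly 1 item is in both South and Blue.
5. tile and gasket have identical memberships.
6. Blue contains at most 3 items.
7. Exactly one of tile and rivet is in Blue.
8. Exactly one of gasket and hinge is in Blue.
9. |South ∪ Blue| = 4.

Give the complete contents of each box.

Blue = {hinge, rivet}; South = {gasket, rivet, tile}

From (2): rivet ∈ South.
Suppose gasket ∈ Blue: no assignment then satisfies all the clues, so gasket ∉ Blue.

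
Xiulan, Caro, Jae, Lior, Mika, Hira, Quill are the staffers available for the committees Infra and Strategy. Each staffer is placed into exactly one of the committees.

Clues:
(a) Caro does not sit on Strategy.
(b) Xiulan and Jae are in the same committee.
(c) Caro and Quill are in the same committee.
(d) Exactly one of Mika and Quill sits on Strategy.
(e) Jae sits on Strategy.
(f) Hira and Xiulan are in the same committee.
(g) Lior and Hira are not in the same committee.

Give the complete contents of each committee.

Infra = {Caro, Lior, Quill}; Strategy = {Hira, Jae, Mika, Xiulan}

From (a): Caro ∉ Strategy.
From (e): Jae ∈ Strategy.
(b): Xiulan matches Jae: Xiulan ∉ Infra.
(b): Xiulan matches Jae: Xiulan ∈ Strategy.
(c): Quill matches Caro: Quill ∉ Strategy.
(d) (exactly one): Mika ∈ Strategy.
(f): Hira matches Xiulan: Hira ∉ Infra.
(f): Hira matches Xiulan: Hira ∈ Strategy.
(g): Lior ∉ Strategy.
Only one committee left: Caro ∈ Infra.
Only one committee left: Lior ∈ Infra.
Only one committee left: Quill ∈ Infra.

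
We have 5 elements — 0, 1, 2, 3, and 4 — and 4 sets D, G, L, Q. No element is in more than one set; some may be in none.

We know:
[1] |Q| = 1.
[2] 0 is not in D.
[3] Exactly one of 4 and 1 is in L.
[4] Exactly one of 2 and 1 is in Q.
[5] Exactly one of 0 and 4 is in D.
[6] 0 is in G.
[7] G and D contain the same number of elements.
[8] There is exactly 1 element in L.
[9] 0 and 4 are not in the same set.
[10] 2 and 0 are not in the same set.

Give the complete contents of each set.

D = {4}; G = {0}; L = {1}; Q = {2}

From (2): 0 ∉ D.
From (6): 0 ∈ G.
(5) (exactly one): 4 ∈ D.
(10): 2 ∉ G.
(3) (exactly one): 1 ∈ L.
(4) (exactly one): 2 ∈ Q.
(8): L already has 1, so the rest are out.
(1): Q already has 1, so the rest are out.
Suppose 3 ∈ D: no assignment then satisfies all the clues, so 3 ∉ D.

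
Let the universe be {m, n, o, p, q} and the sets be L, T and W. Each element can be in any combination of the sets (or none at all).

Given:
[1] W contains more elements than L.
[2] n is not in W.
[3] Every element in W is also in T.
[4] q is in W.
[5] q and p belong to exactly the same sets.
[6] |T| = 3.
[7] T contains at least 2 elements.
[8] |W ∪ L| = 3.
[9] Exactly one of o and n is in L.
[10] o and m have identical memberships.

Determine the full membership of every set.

L = {n}; T = {n, p, q}; W = {p, q}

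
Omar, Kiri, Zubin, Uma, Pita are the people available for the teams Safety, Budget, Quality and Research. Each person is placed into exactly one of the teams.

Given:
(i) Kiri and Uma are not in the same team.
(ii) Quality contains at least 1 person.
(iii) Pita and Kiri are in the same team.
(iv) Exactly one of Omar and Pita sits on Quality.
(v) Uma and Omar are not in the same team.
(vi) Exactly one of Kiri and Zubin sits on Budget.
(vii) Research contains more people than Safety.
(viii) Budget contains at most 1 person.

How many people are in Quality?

1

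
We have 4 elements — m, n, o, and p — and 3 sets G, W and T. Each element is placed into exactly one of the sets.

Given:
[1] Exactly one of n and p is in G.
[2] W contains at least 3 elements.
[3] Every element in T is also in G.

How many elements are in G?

1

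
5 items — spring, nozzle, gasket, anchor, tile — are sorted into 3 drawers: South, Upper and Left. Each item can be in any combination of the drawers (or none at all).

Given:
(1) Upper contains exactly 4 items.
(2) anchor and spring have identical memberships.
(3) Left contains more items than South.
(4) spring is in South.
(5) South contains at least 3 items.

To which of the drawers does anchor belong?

anchor: Left, South, Upper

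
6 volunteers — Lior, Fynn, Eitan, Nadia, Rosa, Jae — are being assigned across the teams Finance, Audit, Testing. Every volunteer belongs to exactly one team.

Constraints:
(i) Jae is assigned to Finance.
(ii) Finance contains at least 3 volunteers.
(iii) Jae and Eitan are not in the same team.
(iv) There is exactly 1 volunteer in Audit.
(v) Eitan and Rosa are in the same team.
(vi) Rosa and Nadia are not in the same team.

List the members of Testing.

Testing = {Eitan, Rosa}

From (i): Jae ∈ Finance.
(iii): Eitan ∉ Finance.
(v): Rosa matches Eitan: Rosa ∉ Finance.
Suppose Lior ∈ Testing: no assignment then satisfies all the clues, so Lior ∉ Testing.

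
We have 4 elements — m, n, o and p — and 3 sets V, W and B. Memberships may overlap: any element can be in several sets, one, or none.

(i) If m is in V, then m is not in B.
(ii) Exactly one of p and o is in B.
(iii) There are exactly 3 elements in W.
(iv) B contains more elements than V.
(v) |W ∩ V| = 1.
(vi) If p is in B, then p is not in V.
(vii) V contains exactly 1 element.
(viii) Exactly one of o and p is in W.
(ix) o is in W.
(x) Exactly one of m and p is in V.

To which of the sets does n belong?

n: B, W

From (ix): o ∈ W.
(viii) (exactly one): p ∉ W.
(iii): only 3 candidates remain for W, so all are in.
Suppose n ∈ V: no assignment then satisfies all the clues, so n ∉ V.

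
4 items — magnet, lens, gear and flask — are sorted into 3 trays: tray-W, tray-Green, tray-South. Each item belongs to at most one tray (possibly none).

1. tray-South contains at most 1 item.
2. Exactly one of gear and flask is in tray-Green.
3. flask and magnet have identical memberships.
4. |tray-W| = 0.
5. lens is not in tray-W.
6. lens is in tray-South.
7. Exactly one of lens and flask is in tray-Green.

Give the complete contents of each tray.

tray-W = {}; tray-Green = {flask, magnet}; tray-South = {lens}

From (5): lens ∉ tray-W.
From (6): lens ∈ tray-South.
(1): tray-South already has 1, so the rest are out.
(4): tray-W already has 0, so the rest are out.
(7) (exactly one): flask ∈ tray-Green.
(2) (exactly one): gear ∉ tray-Green.
(3): magnet matches flask: magnet ∈ tray-Green.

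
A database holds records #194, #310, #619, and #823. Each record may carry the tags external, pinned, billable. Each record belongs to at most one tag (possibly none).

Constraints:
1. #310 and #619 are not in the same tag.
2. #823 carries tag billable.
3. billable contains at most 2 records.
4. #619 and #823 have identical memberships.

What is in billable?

billable = {#619, #823}

From (2): #823 ∈ billable.
(4): #619 matches #823: #619 ∉ external.
(4): #619 matches #823: #619 ∉ pinned.
(4): #619 matches #823: #619 ∈ billable.
(1): #310 ∉ billable.
(3): billable already has 2, so the rest are out.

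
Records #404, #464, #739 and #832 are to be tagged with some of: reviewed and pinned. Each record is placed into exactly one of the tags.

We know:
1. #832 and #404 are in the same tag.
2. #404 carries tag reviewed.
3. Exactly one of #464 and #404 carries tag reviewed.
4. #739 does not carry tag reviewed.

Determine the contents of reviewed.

From (2): #404 ∈ reviewed.
From (4): #739 ∉ reviewed.
(1): #832 matches #404: #832 ∈ reviewed.
(3) (exactly one): #464 ∉ reviewed.
Only one tag left: #464 ∈ pinned.
Only one tag left: #739 ∈ pinned.

reviewed = {#404, #832}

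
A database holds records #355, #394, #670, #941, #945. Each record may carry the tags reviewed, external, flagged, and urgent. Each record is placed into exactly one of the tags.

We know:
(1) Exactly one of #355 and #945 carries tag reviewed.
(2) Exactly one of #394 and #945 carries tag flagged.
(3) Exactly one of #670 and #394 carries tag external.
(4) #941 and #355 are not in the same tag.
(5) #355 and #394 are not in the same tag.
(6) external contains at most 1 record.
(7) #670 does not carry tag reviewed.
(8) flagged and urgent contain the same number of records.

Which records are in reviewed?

reviewed = {#941, #945}

From (7): #670 ∉ reviewed.
Suppose #355 ∈ reviewed: no assignment then satisfies all the clues, so #355 ∉ reviewed.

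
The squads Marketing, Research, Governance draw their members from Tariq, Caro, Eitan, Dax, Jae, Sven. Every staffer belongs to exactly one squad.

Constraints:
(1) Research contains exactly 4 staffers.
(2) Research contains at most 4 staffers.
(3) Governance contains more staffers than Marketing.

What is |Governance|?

2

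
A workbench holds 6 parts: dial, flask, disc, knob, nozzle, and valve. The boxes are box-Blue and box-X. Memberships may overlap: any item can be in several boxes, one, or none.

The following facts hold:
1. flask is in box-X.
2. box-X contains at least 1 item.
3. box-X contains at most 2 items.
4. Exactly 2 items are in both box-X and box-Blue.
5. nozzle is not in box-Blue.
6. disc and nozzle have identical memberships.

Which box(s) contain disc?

disc: none

From (1): flask ∈ box-X.
From (5): nozzle ∉ box-Blue.
(6): disc matches nozzle: disc ∉ box-Blue.
Suppose disc ∈ box-X: no assignment then satisfies all the clues, so disc ∉ box-X.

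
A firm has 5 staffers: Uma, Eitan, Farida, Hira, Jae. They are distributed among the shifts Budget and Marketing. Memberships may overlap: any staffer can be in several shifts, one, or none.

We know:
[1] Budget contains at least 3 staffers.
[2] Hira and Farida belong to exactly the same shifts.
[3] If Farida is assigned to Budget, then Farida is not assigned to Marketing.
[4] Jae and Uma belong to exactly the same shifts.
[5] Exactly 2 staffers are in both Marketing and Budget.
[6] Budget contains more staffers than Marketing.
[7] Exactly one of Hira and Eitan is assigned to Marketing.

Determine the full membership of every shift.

Budget = {Farida, Hira, Jae, Uma}; Marketing = {Eitan, Jae, Uma}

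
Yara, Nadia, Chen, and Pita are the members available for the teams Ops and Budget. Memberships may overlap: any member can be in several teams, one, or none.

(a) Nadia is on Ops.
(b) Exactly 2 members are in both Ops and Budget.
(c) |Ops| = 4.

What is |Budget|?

From (a): Nadia ∈ Ops.
(c): only 4 candidates remain for Ops, so all are in.

2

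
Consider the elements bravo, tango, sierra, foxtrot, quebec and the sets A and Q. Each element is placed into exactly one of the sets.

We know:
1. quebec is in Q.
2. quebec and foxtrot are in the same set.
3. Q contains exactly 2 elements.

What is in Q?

Q = {foxtrot, quebec}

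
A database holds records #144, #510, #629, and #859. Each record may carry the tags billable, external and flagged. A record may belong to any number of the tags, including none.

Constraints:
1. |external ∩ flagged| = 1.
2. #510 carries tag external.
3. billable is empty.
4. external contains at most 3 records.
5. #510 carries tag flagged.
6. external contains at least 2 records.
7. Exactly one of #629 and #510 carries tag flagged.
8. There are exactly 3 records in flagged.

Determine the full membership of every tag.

billable = {}; external = {#510, #629}; flagged = {#144, #510, #859}

From (2): #510 ∈ external.
From (5): #510 ∈ flagged.
(3): billable already has 0, so the rest are out.
(7) (exactly one): #629 ∉ flagged.
(8): only 3 candidates remain for flagged, so all are in.
Suppose #144 ∈ external: no assignment then satisfies all the clues, so #144 ∉ external.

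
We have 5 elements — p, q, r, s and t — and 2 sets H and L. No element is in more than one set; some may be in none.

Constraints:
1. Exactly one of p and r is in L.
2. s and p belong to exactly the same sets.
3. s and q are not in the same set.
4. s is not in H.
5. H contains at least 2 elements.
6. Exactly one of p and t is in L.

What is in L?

L = {p, s}

From (4): s ∉ H.
(2): p matches s: p ∉ H.
Suppose p ∉ L: no assignment then satisfies all the clues, so p ∈ L.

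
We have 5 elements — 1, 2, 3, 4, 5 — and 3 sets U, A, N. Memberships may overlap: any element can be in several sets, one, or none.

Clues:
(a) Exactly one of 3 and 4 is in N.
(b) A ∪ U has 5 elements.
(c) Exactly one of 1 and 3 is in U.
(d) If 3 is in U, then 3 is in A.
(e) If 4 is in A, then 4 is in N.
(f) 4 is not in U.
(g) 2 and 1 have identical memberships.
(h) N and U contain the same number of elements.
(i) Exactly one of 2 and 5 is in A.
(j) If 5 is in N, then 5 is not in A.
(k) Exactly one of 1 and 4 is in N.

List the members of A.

From (f): 4 ∉ U.
Suppose 1 ∉ A: no assignment then satisfies all the clues, so 1 ∈ A.

A = {1, 2, 3, 4}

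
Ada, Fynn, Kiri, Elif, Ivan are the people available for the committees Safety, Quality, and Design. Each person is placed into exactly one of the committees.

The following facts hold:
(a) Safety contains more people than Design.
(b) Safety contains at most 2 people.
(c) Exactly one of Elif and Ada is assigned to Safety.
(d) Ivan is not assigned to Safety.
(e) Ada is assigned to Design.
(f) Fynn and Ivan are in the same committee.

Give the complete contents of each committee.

Safety = {Elif, Kiri}; Quality = {Fynn, Ivan}; Design = {Ada}

From (d): Ivan ∉ Safety.
From (e): Ada ∈ Design.
(c) (exactly one): Elif ∈ Safety.
(f): Fynn matches Ivan: Fynn ∉ Safety.
Suppose Fynn ∉ Quality: no assignment then satisfies all the clues, so Fynn ∈ Quality.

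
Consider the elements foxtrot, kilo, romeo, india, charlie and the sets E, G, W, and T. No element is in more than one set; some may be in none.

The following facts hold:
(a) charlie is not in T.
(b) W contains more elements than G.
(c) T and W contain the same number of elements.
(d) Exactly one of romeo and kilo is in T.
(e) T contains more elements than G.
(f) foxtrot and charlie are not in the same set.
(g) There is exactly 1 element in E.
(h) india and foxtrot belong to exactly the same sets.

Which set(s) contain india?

india: none

From (a): charlie ∉ T.
Suppose india ∈ E: no assignment then satisfies all the clues, so india ∉ E.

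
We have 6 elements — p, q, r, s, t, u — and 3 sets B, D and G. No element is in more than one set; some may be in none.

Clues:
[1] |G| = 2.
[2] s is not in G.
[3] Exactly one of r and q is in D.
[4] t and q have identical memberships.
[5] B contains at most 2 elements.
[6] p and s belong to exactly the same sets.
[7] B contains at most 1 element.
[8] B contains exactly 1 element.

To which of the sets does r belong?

r: D

From (2): s ∉ G.
(6): p matches s: p ∉ G.
Suppose r ∈ B: no assignment then satisfies all the clues, so r ∉ B.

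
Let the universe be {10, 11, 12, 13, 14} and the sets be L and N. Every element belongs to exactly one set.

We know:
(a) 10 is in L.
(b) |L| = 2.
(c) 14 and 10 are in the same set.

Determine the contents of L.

From (a): 10 ∈ L.
(c): 14 matches 10: 14 ∈ L.
(b): L already has 2, so the rest are out.
Only one set left: 11 ∈ N.
Only one set left: 12 ∈ N.
Only one set left: 13 ∈ N.

L = {10, 14}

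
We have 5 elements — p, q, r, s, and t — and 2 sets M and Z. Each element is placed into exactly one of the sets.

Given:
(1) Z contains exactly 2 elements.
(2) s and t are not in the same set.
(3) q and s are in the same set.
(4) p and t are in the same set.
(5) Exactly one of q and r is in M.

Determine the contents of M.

M = {p, r, t}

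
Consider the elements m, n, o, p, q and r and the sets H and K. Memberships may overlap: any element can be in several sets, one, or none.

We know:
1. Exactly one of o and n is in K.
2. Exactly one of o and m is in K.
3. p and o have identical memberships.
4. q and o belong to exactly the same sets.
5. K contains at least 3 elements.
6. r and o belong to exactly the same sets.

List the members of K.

K = {o, p, q, r}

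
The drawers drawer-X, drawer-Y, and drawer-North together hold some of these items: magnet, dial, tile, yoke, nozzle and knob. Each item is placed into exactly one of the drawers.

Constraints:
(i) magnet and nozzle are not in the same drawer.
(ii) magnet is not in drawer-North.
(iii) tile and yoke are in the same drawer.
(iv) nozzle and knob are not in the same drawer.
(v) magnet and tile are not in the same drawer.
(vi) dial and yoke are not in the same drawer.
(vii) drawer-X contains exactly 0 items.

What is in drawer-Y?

drawer-Y = {dial, knob, magnet}

From (ii): magnet ∉ drawer-North.
(vii): drawer-X already has 0, so the rest are out.
Only one drawer left: magnet ∈ drawer-Y.
(i): nozzle ∉ drawer-Y.
(v): tile ∉ drawer-Y.
Only one drawer left: tile ∈ drawer-North.
Only one drawer left: nozzle ∈ drawer-North.
(iii): yoke matches tile: yoke ∉ drawer-Y.
(iii): yoke matches tile: yoke ∈ drawer-North.
(iv): knob ∉ drawer-North.
(vi): dial ∉ drawer-North.
Only one drawer left: knob ∈ drawer-Y.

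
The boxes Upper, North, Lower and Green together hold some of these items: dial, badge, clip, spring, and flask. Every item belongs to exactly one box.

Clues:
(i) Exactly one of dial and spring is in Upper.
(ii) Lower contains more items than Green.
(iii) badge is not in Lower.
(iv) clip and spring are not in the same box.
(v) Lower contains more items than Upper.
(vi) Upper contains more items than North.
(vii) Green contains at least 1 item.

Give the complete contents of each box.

Upper = {spring}; North = {}; Lower = {clip, dial, flask}; Green = {badge}

From (iii): badge ∉ Lower.
Suppose dial ∈ Upper: no assignment then satisfies all the clues, so dial ∉ Upper.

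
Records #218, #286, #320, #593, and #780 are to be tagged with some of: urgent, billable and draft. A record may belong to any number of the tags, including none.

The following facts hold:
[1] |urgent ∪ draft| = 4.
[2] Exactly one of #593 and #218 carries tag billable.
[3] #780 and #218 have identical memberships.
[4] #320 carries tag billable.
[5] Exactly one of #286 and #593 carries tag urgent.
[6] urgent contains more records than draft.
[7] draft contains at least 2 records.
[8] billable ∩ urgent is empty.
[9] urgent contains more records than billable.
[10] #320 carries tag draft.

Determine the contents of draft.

From (4): #320 ∈ billable.
From (10): #320 ∈ draft.
(8) (disjoint): #320 ∉ urgent.
Suppose #218 ∈ draft: no assignment then satisfies all the clues, so #218 ∉ draft.

draft = {#286, #320}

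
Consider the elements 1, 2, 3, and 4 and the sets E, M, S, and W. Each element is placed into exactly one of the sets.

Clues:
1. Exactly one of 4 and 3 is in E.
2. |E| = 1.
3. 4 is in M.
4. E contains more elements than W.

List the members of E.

From (3): 4 ∈ M.
(1) (exactly one): 3 ∈ E.
(2): E already has 1, so the rest are out.

E = {3}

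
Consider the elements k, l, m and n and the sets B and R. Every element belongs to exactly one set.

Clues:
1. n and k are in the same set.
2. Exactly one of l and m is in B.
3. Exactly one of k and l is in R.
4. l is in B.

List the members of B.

B = {l}

From (4): l ∈ B.
(2) (exactly one): m ∉ B.
(3) (exactly one): k ∈ R.
Only one set left: m ∈ R.
(1): n matches k: n ∉ B.
(1): n matches k: n ∈ R.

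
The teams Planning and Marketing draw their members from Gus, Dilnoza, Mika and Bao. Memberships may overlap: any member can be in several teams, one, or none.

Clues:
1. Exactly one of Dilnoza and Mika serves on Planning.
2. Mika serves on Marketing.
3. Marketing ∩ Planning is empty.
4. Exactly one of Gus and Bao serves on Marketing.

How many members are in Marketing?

2

From (2): Mika ∈ Marketing.
(3) (disjoint): Mika ∉ Planning.
(1) (exactly one): Dilnoza ∈ Planning.
(3) (disjoint): Dilnoza ∉ Marketing.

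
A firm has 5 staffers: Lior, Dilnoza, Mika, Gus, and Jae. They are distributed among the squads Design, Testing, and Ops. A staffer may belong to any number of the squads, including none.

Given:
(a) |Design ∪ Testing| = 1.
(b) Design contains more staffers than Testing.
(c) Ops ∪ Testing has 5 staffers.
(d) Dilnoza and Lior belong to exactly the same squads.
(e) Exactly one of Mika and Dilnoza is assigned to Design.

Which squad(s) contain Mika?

Mika: Design, Ops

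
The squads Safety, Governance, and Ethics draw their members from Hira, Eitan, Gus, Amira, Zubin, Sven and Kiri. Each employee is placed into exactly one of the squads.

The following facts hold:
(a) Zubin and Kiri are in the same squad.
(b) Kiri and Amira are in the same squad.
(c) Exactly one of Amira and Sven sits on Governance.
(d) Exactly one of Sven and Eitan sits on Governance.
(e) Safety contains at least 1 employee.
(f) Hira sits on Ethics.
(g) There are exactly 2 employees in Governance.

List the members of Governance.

Governance = {Gus, Sven}

From (f): Hira ∈ Ethics.
Suppose Eitan ∈ Governance: no assignment then satisfies all the clues, so Eitan ∉ Governance.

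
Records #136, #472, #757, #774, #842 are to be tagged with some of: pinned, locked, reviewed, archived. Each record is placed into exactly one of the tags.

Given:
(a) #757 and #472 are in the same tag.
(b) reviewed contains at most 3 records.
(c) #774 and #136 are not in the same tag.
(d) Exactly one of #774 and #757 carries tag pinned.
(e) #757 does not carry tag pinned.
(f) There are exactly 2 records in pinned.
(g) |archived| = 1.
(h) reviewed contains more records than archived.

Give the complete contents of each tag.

From (e): #757 ∉ pinned.
(a): #472 matches #757: #472 ∉ pinned.
(d) (exactly one): #774 ∈ pinned.
(c): #136 ∉ pinned.
(f): only 2 candidates remain for pinned, so all are in.
Suppose #136 ∈ locked: no assignment then satisfies all the clues, so #136 ∉ locked.

pinned = {#774, #842}; locked = {}; reviewed = {#472, #757}; archived = {#136}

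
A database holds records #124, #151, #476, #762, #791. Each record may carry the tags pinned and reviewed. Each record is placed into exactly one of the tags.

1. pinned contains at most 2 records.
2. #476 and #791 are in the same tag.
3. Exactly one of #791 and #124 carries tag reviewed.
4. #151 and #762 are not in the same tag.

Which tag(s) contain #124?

#124: pinned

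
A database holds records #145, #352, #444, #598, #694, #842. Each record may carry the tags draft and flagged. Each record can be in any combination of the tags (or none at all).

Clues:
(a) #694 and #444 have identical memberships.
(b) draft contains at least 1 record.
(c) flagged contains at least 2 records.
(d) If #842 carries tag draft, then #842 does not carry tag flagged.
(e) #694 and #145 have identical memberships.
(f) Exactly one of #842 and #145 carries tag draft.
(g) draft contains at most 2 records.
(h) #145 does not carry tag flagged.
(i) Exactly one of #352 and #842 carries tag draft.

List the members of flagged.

flagged = {#352, #598}

From (h): #145 ∉ flagged.
(e): #694 matches #145: #694 ∉ flagged.
(a): #444 matches #694: #444 ∉ flagged.
Suppose #352 ∉ flagged: no assignment then satisfies all the clues, so #352 ∈ flagged.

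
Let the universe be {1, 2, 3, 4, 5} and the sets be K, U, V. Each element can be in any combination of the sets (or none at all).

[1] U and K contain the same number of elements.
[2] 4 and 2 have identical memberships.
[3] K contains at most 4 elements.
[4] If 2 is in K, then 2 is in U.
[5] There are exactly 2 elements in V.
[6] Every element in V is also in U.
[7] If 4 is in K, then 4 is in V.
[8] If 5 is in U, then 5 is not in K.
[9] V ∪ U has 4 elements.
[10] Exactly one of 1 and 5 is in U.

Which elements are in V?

V = {2, 4}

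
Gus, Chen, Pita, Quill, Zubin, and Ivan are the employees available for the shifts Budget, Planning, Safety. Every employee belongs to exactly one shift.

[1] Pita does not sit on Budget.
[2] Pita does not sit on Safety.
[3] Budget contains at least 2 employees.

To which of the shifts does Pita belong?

Pita: Planning

From (1): Pita ∉ Budget.
From (2): Pita ∉ Safety.
Only one shift left: Pita ∈ Planning.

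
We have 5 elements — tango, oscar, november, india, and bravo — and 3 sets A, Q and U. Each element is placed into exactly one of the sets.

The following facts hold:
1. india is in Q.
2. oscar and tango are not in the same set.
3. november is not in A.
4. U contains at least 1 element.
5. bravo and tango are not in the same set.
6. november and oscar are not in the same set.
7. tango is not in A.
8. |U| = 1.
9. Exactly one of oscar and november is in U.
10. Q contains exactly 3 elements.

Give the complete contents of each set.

From (1): india ∈ Q.
From (3): november ∉ A.
From (7): tango ∉ A.
Suppose tango ∉ Q: no assignment then satisfies all the clues, so tango ∈ Q.

A = {bravo}; Q = {india, november, tango}; U = {oscar}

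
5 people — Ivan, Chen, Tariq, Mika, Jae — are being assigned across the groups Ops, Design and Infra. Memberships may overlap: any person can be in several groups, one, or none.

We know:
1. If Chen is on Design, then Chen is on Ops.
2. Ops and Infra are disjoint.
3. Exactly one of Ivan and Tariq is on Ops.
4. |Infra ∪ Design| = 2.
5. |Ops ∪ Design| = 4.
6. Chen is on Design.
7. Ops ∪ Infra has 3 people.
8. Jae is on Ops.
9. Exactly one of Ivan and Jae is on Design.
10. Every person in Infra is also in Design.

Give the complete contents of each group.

Ops = {Chen, Jae, Tariq}; Design = {Chen, Ivan}; Infra = {}

From (6): Chen ∈ Design.
From (8): Jae ∈ Ops.
(1): Chen ∈ Ops.
(2) (disjoint): Chen ∉ Infra.
(2) (disjoint): Jae ∉ Infra.
Suppose Ivan ∈ Ops: no assignment then satisfies all the clues, so Ivan ∉ Ops.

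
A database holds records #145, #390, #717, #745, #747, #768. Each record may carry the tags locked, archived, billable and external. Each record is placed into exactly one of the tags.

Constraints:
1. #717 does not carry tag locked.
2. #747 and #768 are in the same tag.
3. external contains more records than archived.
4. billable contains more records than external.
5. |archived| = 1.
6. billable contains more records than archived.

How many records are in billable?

3

From (1): #717 ∉ locked.
Suppose #145 ∈ locked: no assignment then satisfies all the clues, so #145 ∉ locked.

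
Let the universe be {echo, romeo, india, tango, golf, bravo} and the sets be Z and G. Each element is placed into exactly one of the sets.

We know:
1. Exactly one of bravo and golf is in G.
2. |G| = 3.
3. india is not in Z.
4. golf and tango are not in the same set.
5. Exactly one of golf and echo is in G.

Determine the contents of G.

G = {golf, india, romeo}

From (3): india ∉ Z.
Only one set left: india ∈ G.
Suppose echo ∈ G: no assignment then satisfies all the clues, so echo ∉ G.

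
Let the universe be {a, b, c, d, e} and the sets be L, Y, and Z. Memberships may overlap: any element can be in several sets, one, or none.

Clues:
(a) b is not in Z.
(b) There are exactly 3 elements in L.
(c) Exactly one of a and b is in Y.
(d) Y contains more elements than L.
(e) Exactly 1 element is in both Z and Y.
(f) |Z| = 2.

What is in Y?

From (a): b ∉ Z.
Suppose a ∈ Y: no assignment then satisfies all the clues, so a ∉ Y.

Y = {b, c, d, e}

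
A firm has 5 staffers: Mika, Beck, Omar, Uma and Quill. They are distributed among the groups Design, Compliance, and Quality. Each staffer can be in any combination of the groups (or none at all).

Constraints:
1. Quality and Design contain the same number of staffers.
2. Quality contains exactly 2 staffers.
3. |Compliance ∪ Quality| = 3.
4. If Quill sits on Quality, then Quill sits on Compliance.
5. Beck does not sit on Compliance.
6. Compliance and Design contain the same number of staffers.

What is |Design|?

2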